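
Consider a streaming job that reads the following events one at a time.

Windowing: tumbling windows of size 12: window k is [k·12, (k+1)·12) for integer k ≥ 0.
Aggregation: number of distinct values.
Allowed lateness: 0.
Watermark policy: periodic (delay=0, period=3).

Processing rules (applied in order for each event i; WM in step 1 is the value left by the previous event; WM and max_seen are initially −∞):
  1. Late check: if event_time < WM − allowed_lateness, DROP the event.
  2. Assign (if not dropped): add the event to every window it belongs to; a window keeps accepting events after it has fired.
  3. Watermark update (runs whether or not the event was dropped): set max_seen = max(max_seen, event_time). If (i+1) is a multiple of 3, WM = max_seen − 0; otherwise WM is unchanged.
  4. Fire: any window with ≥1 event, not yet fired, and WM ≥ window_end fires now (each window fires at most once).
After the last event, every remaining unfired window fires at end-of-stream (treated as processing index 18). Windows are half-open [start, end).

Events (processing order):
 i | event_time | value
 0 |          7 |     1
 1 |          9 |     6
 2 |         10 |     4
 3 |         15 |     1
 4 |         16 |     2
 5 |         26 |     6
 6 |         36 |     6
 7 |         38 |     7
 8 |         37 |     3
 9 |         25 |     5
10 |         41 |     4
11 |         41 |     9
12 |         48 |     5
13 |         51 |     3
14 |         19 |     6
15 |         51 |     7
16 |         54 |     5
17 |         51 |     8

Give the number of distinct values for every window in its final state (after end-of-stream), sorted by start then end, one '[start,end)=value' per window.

[0,12)=3 [12,24)=2 [24,36)=1 [36,48)=5 [48,60)=4

i=0 t=7 v=1: → [0,12); WM=−∞
i=1 t=9 v=6: → [0,12); WM=−∞
i=2 t=10 v=4: → [0,12); WM=10
i=3 t=15 v=1: → [12,24); WM=10
i=4 t=16 v=2: → [12,24); WM=10
i=5 t=26 v=6: → [24,36); WM=26; [0,12) fires=3 [12,24) fires=2
i=6 t=36 v=6: → [36,48); WM=26
i=7 t=38 v=7: → [36,48); WM=26
i=8 t=37 v=3: → [36,48); WM=38; [24,36) fires=1
i=9 t=25 v=5: DROP (t<38-0); WM=38
i=10 t=41 v=4: → [36,48); WM=38
i=11 t=41 v=9: → [36,48); WM=41
i=12 t=48 v=5: → [48,60); WM=41
i=13 t=51 v=3: → [48,60); WM=41
i=14 t=19 v=6: DROP (t<41-0); WM=51; [36,48) fires=5
i=15 t=51 v=7: → [48,60); WM=51
i=16 t=54 v=5: → [48,60); WM=51
i=17 t=51 v=8: → [48,60); WM=54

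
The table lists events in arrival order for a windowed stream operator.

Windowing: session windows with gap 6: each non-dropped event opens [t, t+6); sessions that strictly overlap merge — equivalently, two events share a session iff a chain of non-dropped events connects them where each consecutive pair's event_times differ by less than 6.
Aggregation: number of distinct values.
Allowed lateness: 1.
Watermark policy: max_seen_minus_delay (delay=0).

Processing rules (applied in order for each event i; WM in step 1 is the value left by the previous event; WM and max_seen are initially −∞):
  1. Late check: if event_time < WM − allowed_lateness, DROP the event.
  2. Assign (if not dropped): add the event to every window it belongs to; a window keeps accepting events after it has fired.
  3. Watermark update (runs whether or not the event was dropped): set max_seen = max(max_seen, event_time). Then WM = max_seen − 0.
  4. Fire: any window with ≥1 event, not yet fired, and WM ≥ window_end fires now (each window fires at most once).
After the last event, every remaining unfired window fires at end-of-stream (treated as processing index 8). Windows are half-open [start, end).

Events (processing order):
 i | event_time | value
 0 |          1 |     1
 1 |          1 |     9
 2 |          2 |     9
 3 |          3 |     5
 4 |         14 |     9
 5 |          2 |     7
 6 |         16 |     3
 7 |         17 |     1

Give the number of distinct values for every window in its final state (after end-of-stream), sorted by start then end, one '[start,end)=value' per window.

i=0 t=1 v=1: → [1,7); WM=1
i=1 t=1 v=9: → [1,7); WM=1
i=2 t=2 v=9: → [1,8); WM=2
i=3 t=3 v=5: → [1,9); WM=3
i=4 t=14 v=9: → [14,20); WM=14
i=5 t=2 v=7: DROP (t<14-1); WM=14
i=6 t=16 v=3: → [14,22); WM=16
i=7 t=17 v=1: → [14,23); WM=17

[1,9)=3 [14,23)=3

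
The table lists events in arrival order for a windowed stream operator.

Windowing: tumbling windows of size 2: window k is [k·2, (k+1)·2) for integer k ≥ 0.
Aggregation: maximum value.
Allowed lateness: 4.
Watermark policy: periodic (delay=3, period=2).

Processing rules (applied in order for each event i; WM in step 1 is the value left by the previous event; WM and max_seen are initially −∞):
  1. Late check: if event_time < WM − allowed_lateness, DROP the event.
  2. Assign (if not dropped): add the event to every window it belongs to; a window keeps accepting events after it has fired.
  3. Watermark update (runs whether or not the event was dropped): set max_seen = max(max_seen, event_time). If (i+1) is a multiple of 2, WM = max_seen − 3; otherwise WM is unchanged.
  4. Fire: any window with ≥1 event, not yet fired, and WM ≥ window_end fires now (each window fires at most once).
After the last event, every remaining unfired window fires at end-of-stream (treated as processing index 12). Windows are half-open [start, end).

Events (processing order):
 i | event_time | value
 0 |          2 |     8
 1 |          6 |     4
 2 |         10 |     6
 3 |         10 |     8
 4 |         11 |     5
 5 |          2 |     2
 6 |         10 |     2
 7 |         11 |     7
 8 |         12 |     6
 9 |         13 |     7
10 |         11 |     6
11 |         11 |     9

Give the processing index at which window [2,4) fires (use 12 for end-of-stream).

i=0 t=2 v=8: → [2,4); WM=−∞
i=1 t=6 v=4: → [6,8); WM=3
i=2 t=10 v=6: → [10,12); WM=3
i=3 t=10 v=8: → [10,12); WM=7; [2,4) fires=8
i=4 t=11 v=5: → [10,12); WM=7
i=5 t=2 v=2: DROP (t<7-4); WM=8; [6,8) fires=4
i=6 t=10 v=2: → [10,12); WM=8
i=7 t=11 v=7: → [10,12); WM=8
i=8 t=12 v=6: → [12,14); WM=8
i=9 t=13 v=7: → [12,14); WM=10
i=10 t=11 v=6: → [10,12); WM=10
i=11 t=11 v=9: → [10,12); WM=10

3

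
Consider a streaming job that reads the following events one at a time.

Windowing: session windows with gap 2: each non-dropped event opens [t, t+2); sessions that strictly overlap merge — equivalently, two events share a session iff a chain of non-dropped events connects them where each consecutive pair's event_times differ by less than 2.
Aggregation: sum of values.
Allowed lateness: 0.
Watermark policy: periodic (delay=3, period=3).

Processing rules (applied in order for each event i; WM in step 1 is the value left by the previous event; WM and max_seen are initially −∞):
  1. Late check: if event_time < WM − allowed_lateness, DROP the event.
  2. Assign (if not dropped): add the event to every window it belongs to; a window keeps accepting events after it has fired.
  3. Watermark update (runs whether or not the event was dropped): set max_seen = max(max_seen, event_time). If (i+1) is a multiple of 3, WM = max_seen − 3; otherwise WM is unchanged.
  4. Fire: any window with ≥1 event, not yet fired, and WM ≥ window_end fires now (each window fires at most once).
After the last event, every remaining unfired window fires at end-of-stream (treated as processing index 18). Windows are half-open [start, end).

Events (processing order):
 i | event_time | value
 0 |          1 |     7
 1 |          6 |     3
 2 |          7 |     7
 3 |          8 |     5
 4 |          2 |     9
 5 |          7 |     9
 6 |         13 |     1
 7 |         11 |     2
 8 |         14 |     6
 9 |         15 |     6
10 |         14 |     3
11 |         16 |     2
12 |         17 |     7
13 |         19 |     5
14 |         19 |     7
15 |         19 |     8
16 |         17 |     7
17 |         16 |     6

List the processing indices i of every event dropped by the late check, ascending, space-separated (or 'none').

4

i=0 t=1 v=7: → [1,3); WM=−∞
i=1 t=6 v=3: → [6,8); WM=−∞
i=2 t=7 v=7: → [6,9); WM=4
i=3 t=8 v=5: → [6,10); WM=4
i=4 t=2 v=9: DROP (t<4-0); WM=4
i=5 t=7 v=9: → [6,10); WM=5
i=6 t=13 v=1: → [13,15); WM=5
i=7 t=11 v=2: → [11,13); WM=5
i=8 t=14 v=6: → [13,16); WM=11
i=9 t=15 v=6: → [13,17); WM=11
i=10 t=14 v=3: → [13,17); WM=11
i=11 t=16 v=2: → [13,18); WM=13
i=12 t=17 v=7: → [13,19); WM=13
i=13 t=19 v=5: → [19,21); WM=13
i=14 t=19 v=7: → [19,21); WM=16
i=15 t=19 v=8: → [19,21); WM=16
i=16 t=17 v=7: → [13,19); WM=16
i=17 t=16 v=6: → [13,19); WM=16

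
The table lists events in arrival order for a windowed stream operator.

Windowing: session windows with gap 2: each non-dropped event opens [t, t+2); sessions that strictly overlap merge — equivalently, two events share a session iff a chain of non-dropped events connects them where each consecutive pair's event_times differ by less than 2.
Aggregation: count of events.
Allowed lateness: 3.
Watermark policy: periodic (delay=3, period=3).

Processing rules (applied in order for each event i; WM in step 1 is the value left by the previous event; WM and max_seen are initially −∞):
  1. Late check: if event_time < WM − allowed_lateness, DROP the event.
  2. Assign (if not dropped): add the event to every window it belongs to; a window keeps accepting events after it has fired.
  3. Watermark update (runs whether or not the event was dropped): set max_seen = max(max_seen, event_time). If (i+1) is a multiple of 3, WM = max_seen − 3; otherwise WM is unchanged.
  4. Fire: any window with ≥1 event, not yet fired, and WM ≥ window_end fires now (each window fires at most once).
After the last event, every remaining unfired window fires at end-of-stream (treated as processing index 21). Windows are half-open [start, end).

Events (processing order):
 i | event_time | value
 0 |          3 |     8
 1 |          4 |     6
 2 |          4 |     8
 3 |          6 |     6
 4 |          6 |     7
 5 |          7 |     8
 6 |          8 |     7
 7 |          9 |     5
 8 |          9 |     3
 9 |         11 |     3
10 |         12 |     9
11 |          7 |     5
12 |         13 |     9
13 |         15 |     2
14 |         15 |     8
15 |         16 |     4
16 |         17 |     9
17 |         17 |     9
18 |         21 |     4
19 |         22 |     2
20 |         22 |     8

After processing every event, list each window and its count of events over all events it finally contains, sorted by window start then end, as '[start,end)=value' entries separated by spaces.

i=0 t=3 v=8: → [3,5); WM=−∞
i=1 t=4 v=6: → [3,6); WM=−∞
i=2 t=4 v=8: → [3,6); WM=1
i=3 t=6 v=6: → [6,8); WM=1
i=4 t=6 v=7: → [6,8); WM=1
i=5 t=7 v=8: → [6,9); WM=4
i=6 t=8 v=7: → [6,10); WM=4
i=7 t=9 v=5: → [6,11); WM=4
i=8 t=9 v=3: → [6,11); WM=6
i=9 t=11 v=3: → [11,13); WM=6
i=10 t=12 v=9: → [11,14); WM=6
i=11 t=7 v=5: → [6,11); WM=9
i=12 t=13 v=9: → [11,15); WM=9
i=13 t=15 v=2: → [15,17); WM=9
i=14 t=15 v=8: → [15,17); WM=12
i=15 t=16 v=4: → [15,18); WM=12
i=16 t=17 v=9: → [15,19); WM=12
i=17 t=17 v=9: → [15,19); WM=14
i=18 t=21 v=4: → [21,23); WM=14
i=19 t=22 v=2: → [21,24); WM=14
i=20 t=22 v=8: → [21,24); WM=19

[3,6)=3 [6,11)=7 [11,15)=3 [15,19)=5 [21,24)=3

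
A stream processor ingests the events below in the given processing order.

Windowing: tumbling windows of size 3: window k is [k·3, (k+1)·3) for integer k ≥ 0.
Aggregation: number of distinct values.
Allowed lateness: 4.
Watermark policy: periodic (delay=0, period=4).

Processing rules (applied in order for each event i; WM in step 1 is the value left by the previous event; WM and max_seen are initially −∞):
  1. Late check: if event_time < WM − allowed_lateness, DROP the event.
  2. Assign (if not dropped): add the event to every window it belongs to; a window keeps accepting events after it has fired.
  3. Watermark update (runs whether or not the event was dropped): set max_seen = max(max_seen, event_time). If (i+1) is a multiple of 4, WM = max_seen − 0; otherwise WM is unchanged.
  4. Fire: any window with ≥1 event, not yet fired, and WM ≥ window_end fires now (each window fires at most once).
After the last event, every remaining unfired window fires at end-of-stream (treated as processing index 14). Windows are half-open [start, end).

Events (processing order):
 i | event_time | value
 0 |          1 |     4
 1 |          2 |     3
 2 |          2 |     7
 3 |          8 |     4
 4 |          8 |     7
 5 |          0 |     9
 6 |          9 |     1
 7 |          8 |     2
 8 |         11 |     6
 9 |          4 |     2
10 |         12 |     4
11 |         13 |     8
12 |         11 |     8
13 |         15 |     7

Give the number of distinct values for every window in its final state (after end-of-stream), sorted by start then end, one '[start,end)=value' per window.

[0,3)=3 [6,9)=3 [9,12)=3 [12,15)=2 [15,18)=1

i=0 t=1 v=4: → [0,3); WM=−∞
i=1 t=2 v=3: → [0,3); WM=−∞
i=2 t=2 v=7: → [0,3); WM=−∞
i=3 t=8 v=4: → [6,9); WM=8; [0,3) fires=3
i=4 t=8 v=7: → [6,9); WM=8
i=5 t=0 v=9: DROP (t<8-4); WM=8
i=6 t=9 v=1: → [9,12); WM=8
i=7 t=8 v=2: → [6,9); WM=9; [6,9) fires=3
i=8 t=11 v=6: → [9,12); WM=9
i=9 t=4 v=2: DROP (t<9-4); WM=9
i=10 t=12 v=4: → [12,15); WM=9
i=11 t=13 v=8: → [12,15); WM=13; [9,12) fires=2
i=12 t=11 v=8: → [9,12); WM=13
i=13 t=15 v=7: → [15,18); WM=13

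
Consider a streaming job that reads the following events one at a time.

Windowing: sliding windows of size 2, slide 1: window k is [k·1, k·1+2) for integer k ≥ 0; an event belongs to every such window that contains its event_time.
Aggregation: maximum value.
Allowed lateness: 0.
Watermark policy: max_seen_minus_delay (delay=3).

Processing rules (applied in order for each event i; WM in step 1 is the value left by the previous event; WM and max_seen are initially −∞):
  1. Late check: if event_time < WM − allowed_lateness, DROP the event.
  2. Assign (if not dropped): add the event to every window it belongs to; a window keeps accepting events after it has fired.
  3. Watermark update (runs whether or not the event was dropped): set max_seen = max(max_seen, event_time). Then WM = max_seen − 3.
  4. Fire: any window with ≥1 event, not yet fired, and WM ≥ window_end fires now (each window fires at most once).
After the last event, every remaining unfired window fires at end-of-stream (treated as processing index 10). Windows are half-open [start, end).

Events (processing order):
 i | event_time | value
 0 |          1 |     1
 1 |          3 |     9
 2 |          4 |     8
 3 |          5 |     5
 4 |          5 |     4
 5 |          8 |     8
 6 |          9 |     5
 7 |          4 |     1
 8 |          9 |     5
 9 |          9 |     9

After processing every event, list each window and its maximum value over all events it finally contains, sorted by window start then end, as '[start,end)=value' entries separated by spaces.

[0,2)=1 [1,3)=1 [2,4)=9 [3,5)=9 [4,6)=8 [5,7)=5 [7,9)=8 [8,10)=9 [9,11)=9

i=0 t=1 v=1: → [1,3),[0,2); WM=-2
i=1 t=3 v=9: → [3,5),[2,4); WM=0
i=2 t=4 v=8: → [4,6),[3,5); WM=1
i=3 t=5 v=5: → [5,7),[4,6); WM=2; [0,2) fires=1
i=4 t=5 v=4: → [5,7),[4,6); WM=2
i=5 t=8 v=8: → [8,10),[7,9); WM=5; [1,3) fires=1 [2,4) fires=9 [3,5) fires=9
i=6 t=9 v=5: → [9,11),[8,10); WM=6; [4,6) fires=8
i=7 t=4 v=1: DROP (t<6-0); WM=6
i=8 t=9 v=5: → [9,11),[8,10); WM=6
i=9 t=9 v=9: → [9,11),[8,10); WM=6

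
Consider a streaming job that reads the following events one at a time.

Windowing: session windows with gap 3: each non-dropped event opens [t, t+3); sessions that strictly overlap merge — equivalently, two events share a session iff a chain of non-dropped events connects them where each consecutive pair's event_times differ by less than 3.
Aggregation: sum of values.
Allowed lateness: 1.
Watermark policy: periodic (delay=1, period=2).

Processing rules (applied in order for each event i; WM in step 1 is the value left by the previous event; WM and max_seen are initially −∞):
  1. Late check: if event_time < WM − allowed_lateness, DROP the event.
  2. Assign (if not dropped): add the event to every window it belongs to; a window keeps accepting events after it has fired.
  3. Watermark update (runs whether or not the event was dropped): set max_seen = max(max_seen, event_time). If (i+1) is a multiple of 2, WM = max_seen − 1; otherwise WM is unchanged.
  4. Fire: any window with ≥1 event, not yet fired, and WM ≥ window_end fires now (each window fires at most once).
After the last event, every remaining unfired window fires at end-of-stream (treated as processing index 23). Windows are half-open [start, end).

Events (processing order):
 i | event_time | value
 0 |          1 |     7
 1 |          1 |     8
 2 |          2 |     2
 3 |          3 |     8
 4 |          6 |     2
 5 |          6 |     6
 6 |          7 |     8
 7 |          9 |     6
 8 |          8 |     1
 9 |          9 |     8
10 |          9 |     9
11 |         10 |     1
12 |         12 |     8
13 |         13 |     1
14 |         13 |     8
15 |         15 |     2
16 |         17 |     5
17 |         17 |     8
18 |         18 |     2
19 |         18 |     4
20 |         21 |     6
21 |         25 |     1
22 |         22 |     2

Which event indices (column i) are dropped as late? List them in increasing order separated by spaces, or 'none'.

22

i=0 t=1 v=7: → [1,4); WM=−∞
i=1 t=1 v=8: → [1,4); WM=0
i=2 t=2 v=2: → [1,5); WM=0
i=3 t=3 v=8: → [1,6); WM=2
i=4 t=6 v=2: → [6,9); WM=2
i=5 t=6 v=6: → [6,9); WM=5
i=6 t=7 v=8: → [6,10); WM=5
i=7 t=9 v=6: → [6,12); WM=8
i=8 t=8 v=1: → [6,12); WM=8
i=9 t=9 v=8: → [6,12); WM=8
i=10 t=9 v=9: → [6,12); WM=8
i=11 t=10 v=1: → [6,13); WM=9
i=12 t=12 v=8: → [6,15); WM=9
i=13 t=13 v=1: → [6,16); WM=12
i=14 t=13 v=8: → [6,16); WM=12
i=15 t=15 v=2: → [6,18); WM=14
i=16 t=17 v=5: → [6,20); WM=14
i=17 t=17 v=8: → [6,20); WM=16
i=18 t=18 v=2: → [6,21); WM=16
i=19 t=18 v=4: → [6,21); WM=17
i=20 t=21 v=6: → [21,24); WM=17
i=21 t=25 v=1: → [25,28); WM=24
i=22 t=22 v=2: DROP (t<24-1); WM=24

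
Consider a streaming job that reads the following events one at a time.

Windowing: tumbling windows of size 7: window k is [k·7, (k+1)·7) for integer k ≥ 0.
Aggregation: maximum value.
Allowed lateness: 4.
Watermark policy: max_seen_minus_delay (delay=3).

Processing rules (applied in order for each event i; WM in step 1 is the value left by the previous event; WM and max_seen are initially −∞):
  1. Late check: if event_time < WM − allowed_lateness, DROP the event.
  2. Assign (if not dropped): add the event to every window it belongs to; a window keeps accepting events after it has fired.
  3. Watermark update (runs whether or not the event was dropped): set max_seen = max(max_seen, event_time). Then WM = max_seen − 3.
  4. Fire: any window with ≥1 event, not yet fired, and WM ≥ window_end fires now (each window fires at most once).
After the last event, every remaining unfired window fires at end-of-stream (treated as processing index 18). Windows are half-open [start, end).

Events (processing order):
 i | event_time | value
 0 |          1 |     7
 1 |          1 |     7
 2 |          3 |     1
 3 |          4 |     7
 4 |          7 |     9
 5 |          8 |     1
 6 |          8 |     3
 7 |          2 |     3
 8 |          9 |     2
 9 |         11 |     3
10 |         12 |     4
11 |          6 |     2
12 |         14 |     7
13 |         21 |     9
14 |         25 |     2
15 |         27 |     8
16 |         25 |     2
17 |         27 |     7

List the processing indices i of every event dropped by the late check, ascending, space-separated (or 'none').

i=0 t=1 v=7: → [0,7); WM=-2
i=1 t=1 v=7: → [0,7); WM=-2
i=2 t=3 v=1: → [0,7); WM=0
i=3 t=4 v=7: → [0,7); WM=1
i=4 t=7 v=9: → [7,14); WM=4
i=5 t=8 v=1: → [7,14); WM=5
i=6 t=8 v=3: → [7,14); WM=5
i=7 t=2 v=3: → [0,7); WM=5
i=8 t=9 v=2: → [7,14); WM=6
i=9 t=11 v=3: → [7,14); WM=8; [0,7) fires=7
i=10 t=12 v=4: → [7,14); WM=9
i=11 t=6 v=2: → [0,7); WM=9
i=12 t=14 v=7: → [14,21); WM=11
i=13 t=21 v=9: → [21,28); WM=18; [7,14) fires=9
i=14 t=25 v=2: → [21,28); WM=22; [14,21) fires=7
i=15 t=27 v=8: → [21,28); WM=24
i=16 t=25 v=2: → [21,28); WM=24
i=17 t=27 v=7: → [21,28); WM=24

none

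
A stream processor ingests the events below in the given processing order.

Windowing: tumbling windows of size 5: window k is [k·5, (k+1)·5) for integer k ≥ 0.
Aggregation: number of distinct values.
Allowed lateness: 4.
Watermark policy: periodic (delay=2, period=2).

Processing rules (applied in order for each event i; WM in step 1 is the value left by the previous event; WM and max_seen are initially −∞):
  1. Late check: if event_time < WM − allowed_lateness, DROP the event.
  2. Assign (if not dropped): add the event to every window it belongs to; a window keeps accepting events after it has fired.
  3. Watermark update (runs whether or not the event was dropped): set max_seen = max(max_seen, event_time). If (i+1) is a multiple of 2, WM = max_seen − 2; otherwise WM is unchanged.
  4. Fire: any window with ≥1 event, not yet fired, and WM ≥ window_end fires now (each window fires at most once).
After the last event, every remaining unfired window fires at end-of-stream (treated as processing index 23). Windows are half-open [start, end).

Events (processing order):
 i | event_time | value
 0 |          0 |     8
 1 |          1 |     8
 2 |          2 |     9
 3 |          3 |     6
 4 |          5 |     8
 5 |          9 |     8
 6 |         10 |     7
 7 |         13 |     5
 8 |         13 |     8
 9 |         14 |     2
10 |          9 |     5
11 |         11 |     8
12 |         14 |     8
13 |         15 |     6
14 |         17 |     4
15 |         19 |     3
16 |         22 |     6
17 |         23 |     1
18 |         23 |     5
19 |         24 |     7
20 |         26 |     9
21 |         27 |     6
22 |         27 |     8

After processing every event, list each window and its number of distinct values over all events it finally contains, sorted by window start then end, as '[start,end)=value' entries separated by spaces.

i=0 t=0 v=8: → [0,5); WM=−∞
i=1 t=1 v=8: → [0,5); WM=-1
i=2 t=2 v=9: → [0,5); WM=-1
i=3 t=3 v=6: → [0,5); WM=1
i=4 t=5 v=8: → [5,10); WM=1
i=5 t=9 v=8: → [5,10); WM=7; [0,5) fires=3
i=6 t=10 v=7: → [10,15); WM=7
i=7 t=13 v=5: → [10,15); WM=11; [5,10) fires=1
i=8 t=13 v=8: → [10,15); WM=11
i=9 t=14 v=2: → [10,15); WM=12
i=10 t=9 v=5: → [5,10); WM=12
i=11 t=11 v=8: → [10,15); WM=12
i=12 t=14 v=8: → [10,15); WM=12
i=13 t=15 v=6: → [15,20); WM=13
i=14 t=17 v=4: → [15,20); WM=13
i=15 t=19 v=3: → [15,20); WM=17; [10,15) fires=4
i=16 t=22 v=6: → [20,25); WM=17
i=17 t=23 v=1: → [20,25); WM=21; [15,20) fires=3
i=18 t=23 v=5: → [20,25); WM=21
i=19 t=24 v=7: → [20,25); WM=22
i=20 t=26 v=9: → [25,30); WM=22
i=21 t=27 v=6: → [25,30); WM=25; [20,25) fires=4
i=22 t=27 v=8: → [25,30); WM=25

[0,5)=3 [5,10)=2 [10,15)=4 [15,20)=3 [20,25)=4 [25,30)=3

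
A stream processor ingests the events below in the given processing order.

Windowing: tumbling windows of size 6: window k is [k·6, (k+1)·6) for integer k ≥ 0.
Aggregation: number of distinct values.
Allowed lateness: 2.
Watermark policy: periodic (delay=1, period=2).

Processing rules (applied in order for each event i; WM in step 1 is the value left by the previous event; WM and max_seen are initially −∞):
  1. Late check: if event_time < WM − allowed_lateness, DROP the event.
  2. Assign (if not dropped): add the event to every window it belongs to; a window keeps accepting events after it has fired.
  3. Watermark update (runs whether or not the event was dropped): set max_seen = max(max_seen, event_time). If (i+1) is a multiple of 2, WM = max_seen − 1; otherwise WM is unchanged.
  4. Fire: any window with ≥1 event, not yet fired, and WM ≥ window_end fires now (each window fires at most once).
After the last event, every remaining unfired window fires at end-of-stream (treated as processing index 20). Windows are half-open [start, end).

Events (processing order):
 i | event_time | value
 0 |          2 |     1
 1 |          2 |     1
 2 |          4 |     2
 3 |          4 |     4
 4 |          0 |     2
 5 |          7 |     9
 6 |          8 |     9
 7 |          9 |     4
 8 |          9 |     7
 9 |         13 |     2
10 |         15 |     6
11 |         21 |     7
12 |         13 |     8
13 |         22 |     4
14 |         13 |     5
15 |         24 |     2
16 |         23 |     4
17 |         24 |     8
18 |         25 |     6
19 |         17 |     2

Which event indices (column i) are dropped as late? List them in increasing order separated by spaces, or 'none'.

4 12 14 19

i=0 t=2 v=1: → [0,6); WM=−∞
i=1 t=2 v=1: → [0,6); WM=1
i=2 t=4 v=2: → [0,6); WM=1
i=3 t=4 v=4: → [0,6); WM=3
i=4 t=0 v=2: DROP (t<3-2); WM=3
i=5 t=7 v=9: → [6,12); WM=6; [0,6) fires=3
i=6 t=8 v=9: → [6,12); WM=6
i=7 t=9 v=4: → [6,12); WM=8
i=8 t=9 v=7: → [6,12); WM=8
i=9 t=13 v=2: → [12,18); WM=12; [6,12) fires=3
i=10 t=15 v=6: → [12,18); WM=12
i=11 t=21 v=7: → [18,24); WM=20; [12,18) fires=2
i=12 t=13 v=8: DROP (t<20-2); WM=20
i=13 t=22 v=4: → [18,24); WM=21
i=14 t=13 v=5: DROP (t<21-2); WM=21
i=15 t=24 v=2: → [24,30); WM=23
i=16 t=23 v=4: → [18,24); WM=23
i=17 t=24 v=8: → [24,30); WM=23
i=18 t=25 v=6: → [24,30); WM=23
i=19 t=17 v=2: DROP (t<23-2); WM=24; [18,24) fires=2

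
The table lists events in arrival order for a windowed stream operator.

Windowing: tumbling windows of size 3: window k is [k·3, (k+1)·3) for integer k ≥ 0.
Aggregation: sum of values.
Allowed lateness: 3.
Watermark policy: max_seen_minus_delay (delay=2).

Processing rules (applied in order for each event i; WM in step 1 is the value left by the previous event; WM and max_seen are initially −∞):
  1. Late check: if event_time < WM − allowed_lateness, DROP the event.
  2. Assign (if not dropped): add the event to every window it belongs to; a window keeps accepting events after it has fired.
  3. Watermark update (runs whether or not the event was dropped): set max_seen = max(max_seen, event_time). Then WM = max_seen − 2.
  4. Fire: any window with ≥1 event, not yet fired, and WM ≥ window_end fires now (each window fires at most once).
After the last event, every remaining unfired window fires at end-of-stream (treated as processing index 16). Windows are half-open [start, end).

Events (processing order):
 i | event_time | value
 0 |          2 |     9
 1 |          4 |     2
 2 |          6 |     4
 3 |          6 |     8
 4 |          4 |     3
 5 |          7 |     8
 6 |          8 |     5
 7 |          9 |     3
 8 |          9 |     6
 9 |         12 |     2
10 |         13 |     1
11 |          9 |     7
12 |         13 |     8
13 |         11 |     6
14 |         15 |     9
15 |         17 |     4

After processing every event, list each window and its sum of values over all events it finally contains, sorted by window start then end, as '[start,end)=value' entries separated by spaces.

[0,3)=9 [3,6)=5 [6,9)=25 [9,12)=22 [12,15)=11 [15,18)=13

i=0 t=2 v=9: → [0,3); WM=0
i=1 t=4 v=2: → [3,6); WM=2
i=2 t=6 v=4: → [6,9); WM=4; [0,3) fires=9
i=3 t=6 v=8: → [6,9); WM=4
i=4 t=4 v=3: → [3,6); WM=4
i=5 t=7 v=8: → [6,9); WM=5
i=6 t=8 v=5: → [6,9); WM=6; [3,6) fires=5
i=7 t=9 v=3: → [9,12); WM=7
i=8 t=9 v=6: → [9,12); WM=7
i=9 t=12 v=2: → [12,15); WM=10; [6,9) fires=25
i=10 t=13 v=1: → [12,15); WM=11
i=11 t=9 v=7: → [9,12); WM=11
i=12 t=13 v=8: → [12,15); WM=11
i=13 t=11 v=6: → [9,12); WM=11
i=14 t=15 v=9: → [15,18); WM=13; [9,12) fires=22
i=15 t=17 v=4: → [15,18); WM=15; [12,15) fires=11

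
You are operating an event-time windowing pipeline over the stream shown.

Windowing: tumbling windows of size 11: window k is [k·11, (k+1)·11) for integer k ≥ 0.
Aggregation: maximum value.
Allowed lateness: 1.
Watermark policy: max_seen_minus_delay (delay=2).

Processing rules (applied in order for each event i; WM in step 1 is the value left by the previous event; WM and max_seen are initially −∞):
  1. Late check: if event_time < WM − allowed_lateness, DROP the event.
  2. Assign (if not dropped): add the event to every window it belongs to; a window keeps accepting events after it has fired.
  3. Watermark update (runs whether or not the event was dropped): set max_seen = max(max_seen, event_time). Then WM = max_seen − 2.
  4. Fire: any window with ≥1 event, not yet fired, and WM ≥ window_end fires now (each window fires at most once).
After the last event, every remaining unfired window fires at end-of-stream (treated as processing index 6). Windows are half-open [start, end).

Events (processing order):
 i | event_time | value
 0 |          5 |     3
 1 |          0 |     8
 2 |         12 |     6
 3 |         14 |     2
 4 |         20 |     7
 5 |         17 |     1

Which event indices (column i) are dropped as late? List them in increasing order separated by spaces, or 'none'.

i=0 t=5 v=3: → [0,11); WM=3
i=1 t=0 v=8: DROP (t<3-1); WM=3
i=2 t=12 v=6: → [11,22); WM=10
i=3 t=14 v=2: → [11,22); WM=12; [0,11) fires=3
i=4 t=20 v=7: → [11,22); WM=18
i=5 t=17 v=1: → [11,22); WM=18

1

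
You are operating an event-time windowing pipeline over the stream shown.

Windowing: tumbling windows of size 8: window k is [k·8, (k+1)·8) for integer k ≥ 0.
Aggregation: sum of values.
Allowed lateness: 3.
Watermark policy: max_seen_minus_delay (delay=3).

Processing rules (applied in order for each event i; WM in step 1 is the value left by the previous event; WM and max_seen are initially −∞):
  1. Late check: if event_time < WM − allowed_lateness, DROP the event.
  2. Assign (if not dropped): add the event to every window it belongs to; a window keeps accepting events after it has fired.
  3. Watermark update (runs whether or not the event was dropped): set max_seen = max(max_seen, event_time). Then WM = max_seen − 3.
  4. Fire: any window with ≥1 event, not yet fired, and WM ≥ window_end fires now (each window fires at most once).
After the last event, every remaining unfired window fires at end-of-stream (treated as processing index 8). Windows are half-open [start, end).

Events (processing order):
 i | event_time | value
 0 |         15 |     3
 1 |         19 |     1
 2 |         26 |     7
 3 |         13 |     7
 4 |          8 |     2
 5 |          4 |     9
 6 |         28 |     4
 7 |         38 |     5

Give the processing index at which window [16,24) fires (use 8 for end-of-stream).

6

i=0 t=15 v=3: → [8,16); WM=12
i=1 t=19 v=1: → [16,24); WM=16; [8,16) fires=3
i=2 t=26 v=7: → [24,32); WM=23
i=3 t=13 v=7: DROP (t<23-3); WM=23
i=4 t=8 v=2: DROP (t<23-3); WM=23
i=5 t=4 v=9: DROP (t<23-3); WM=23
i=6 t=28 v=4: → [24,32); WM=25; [16,24) fires=1
i=7 t=38 v=5: → [32,40); WM=35; [24,32) fires=11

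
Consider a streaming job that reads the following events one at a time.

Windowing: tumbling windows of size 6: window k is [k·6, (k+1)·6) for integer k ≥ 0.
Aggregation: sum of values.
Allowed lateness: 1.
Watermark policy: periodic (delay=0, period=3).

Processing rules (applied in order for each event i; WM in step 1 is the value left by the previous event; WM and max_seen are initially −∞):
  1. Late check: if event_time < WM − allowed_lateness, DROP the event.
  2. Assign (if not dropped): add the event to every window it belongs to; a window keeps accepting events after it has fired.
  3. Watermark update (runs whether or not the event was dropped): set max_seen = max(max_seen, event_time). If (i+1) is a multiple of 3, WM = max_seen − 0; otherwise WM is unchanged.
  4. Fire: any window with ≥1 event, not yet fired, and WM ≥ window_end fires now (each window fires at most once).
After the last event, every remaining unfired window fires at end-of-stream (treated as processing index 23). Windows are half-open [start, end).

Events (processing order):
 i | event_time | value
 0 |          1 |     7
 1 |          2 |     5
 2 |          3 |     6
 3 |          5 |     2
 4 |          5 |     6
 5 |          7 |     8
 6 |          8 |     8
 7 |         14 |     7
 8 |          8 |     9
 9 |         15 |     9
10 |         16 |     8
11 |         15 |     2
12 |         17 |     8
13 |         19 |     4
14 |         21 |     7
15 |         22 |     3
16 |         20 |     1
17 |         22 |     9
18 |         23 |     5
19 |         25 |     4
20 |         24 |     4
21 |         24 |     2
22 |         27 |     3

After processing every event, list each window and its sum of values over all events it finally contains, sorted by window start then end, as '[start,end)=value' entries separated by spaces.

i=0 t=1 v=7: → [0,6); WM=−∞
i=1 t=2 v=5: → [0,6); WM=−∞
i=2 t=3 v=6: → [0,6); WM=3
i=3 t=5 v=2: → [0,6); WM=3
i=4 t=5 v=6: → [0,6); WM=3
i=5 t=7 v=8: → [6,12); WM=7; [0,6) fires=26
i=6 t=8 v=8: → [6,12); WM=7
i=7 t=14 v=7: → [12,18); WM=7
i=8 t=8 v=9: → [6,12); WM=14; [6,12) fires=25
i=9 t=15 v=9: → [12,18); WM=14
i=10 t=16 v=8: → [12,18); WM=14
i=11 t=15 v=2: → [12,18); WM=16
i=12 t=17 v=8: → [12,18); WM=16
i=13 t=19 v=4: → [18,24); WM=16
i=14 t=21 v=7: → [18,24); WM=21; [12,18) fires=34
i=15 t=22 v=3: → [18,24); WM=21
i=16 t=20 v=1: → [18,24); WM=21
i=17 t=22 v=9: → [18,24); WM=22
i=18 t=23 v=5: → [18,24); WM=22
i=19 t=25 v=4: → [24,30); WM=22
i=20 t=24 v=4: → [24,30); WM=25; [18,24) fires=29
i=21 t=24 v=2: → [24,30); WM=25
i=22 t=27 v=3: → [24,30); WM=25

[0,6)=26 [6,12)=25 [12,18)=34 [18,24)=29 [24,30)=13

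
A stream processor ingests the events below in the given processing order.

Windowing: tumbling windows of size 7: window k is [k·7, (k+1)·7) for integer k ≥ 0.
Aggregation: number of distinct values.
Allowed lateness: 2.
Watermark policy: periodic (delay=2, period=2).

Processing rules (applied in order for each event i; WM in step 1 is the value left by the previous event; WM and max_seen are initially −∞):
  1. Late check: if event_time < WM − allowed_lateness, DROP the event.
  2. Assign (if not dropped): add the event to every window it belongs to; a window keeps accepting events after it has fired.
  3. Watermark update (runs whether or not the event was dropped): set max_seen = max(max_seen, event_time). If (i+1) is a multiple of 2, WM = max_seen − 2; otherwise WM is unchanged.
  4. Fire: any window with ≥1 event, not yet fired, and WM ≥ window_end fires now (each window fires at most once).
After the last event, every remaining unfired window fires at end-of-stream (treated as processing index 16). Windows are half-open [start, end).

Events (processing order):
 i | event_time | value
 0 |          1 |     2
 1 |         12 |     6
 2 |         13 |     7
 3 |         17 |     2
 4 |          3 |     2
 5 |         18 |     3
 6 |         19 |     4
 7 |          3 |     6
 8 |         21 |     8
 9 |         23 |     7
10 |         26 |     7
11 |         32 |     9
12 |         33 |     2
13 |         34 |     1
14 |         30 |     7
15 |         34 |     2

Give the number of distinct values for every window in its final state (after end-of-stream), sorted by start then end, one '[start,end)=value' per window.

i=0 t=1 v=2: → [0,7); WM=−∞
i=1 t=12 v=6: → [7,14); WM=10; [0,7) fires=1
i=2 t=13 v=7: → [7,14); WM=10
i=3 t=17 v=2: → [14,21); WM=15; [7,14) fires=2
i=4 t=3 v=2: DROP (t<15-2); WM=15
i=5 t=18 v=3: → [14,21); WM=16
i=6 t=19 v=4: → [14,21); WM=16
i=7 t=3 v=6: DROP (t<16-2); WM=17
i=8 t=21 v=8: → [21,28); WM=17
i=9 t=23 v=7: → [21,28); WM=21; [14,21) fires=3
i=10 t=26 v=7: → [21,28); WM=21
i=11 t=32 v=9: → [28,35); WM=30; [21,28) fires=2
i=12 t=33 v=2: → [28,35); WM=30
i=13 t=34 v=1: → [28,35); WM=32
i=14 t=30 v=7: → [28,35); WM=32
i=15 t=34 v=2: → [28,35); WM=32

[0,7)=1 [7,14)=2 [14,21)=3 [21,28)=2 [28,35)=4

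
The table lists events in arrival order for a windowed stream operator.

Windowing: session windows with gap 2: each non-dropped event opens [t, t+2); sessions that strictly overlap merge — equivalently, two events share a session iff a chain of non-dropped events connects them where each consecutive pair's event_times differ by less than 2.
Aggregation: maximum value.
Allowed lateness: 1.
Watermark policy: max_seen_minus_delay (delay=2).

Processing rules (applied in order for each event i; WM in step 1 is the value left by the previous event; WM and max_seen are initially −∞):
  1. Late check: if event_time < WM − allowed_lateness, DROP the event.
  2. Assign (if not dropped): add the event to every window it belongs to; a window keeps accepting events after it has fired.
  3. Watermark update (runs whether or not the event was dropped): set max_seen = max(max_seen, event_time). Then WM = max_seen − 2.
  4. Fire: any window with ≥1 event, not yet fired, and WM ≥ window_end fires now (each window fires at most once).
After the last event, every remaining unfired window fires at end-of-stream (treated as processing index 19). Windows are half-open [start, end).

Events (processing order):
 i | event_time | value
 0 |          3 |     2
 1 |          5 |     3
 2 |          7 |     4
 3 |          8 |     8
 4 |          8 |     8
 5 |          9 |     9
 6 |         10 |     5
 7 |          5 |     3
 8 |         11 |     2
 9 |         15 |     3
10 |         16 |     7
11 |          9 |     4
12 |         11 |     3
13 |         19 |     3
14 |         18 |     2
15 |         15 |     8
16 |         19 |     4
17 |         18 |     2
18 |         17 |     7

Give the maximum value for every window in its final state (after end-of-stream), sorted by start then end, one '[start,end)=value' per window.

i=0 t=3 v=2: → [3,5); WM=1
i=1 t=5 v=3: → [5,7); WM=3
i=2 t=7 v=4: → [7,9); WM=5
i=3 t=8 v=8: → [7,10); WM=6
i=4 t=8 v=8: → [7,10); WM=6
i=5 t=9 v=9: → [7,11); WM=7
i=6 t=10 v=5: → [7,12); WM=8
i=7 t=5 v=3: DROP (t<8-1); WM=8
i=8 t=11 v=2: → [7,13); WM=9
i=9 t=15 v=3: → [15,17); WM=13
i=10 t=16 v=7: → [15,18); WM=14
i=11 t=9 v=4: DROP (t<14-1); WM=14
i=12 t=11 v=3: DROP (t<14-1); WM=14
i=13 t=19 v=3: → [19,21); WM=17
i=14 t=18 v=2: → [18,21); WM=17
i=15 t=15 v=8: DROP (t<17-1); WM=17
i=16 t=19 v=4: → [18,21); WM=17
i=17 t=18 v=2: → [18,21); WM=17
i=18 t=17 v=7: → [15,21); WM=17

[3,5)=2 [5,7)=3 [7,13)=9 [15,21)=7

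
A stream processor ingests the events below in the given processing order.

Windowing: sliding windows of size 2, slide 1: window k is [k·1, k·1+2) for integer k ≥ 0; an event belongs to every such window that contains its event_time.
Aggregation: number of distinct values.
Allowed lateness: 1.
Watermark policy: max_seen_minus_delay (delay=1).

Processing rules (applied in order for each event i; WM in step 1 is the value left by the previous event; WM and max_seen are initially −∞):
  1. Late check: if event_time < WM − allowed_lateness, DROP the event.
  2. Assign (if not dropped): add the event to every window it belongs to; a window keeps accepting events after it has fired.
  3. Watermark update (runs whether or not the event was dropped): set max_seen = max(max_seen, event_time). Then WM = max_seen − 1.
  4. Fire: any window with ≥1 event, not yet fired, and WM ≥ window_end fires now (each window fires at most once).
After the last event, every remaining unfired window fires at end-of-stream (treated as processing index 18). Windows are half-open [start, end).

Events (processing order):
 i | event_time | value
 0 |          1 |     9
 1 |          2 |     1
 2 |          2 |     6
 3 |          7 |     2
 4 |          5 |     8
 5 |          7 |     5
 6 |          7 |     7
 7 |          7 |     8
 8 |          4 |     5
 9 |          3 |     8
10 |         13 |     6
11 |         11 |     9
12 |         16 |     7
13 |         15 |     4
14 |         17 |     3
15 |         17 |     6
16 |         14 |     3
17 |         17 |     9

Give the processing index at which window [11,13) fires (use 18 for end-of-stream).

i=0 t=1 v=9: → [1,3),[0,2); WM=0
i=1 t=2 v=1: → [2,4),[1,3); WM=1
i=2 t=2 v=6: → [2,4),[1,3); WM=1
i=3 t=7 v=2: → [7,9),[6,8); WM=6; [0,2) fires=1 [1,3) fires=3 [2,4) fires=2
i=4 t=5 v=8: → [5,7),[4,6); WM=6; [4,6) fires=1
i=5 t=7 v=5: → [7,9),[6,8); WM=6
i=6 t=7 v=7: → [7,9),[6,8); WM=6
i=7 t=7 v=8: → [7,9),[6,8); WM=6
i=8 t=4 v=5: DROP (t<6-1); WM=6
i=9 t=3 v=8: DROP (t<6-1); WM=6
i=10 t=13 v=6: → [13,15),[12,14); WM=12; [5,7) fires=1 [6,8) fires=4 [7,9) fires=4
i=11 t=11 v=9: → [11,13),[10,12); WM=12; [10,12) fires=1
i=12 t=16 v=7: → [16,18),[15,17); WM=15; [11,13) fires=1 [12,14) fires=1 [13,15) fires=1
i=13 t=15 v=4: → [15,17),[14,16); WM=15
i=14 t=17 v=3: → [17,19),[16,18); WM=16; [14,16) fires=1
i=15 t=17 v=6: → [17,19),[16,18); WM=16
i=16 t=14 v=3: DROP (t<16-1); WM=16
i=17 t=17 v=9: → [17,19),[16,18); WM=16

12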